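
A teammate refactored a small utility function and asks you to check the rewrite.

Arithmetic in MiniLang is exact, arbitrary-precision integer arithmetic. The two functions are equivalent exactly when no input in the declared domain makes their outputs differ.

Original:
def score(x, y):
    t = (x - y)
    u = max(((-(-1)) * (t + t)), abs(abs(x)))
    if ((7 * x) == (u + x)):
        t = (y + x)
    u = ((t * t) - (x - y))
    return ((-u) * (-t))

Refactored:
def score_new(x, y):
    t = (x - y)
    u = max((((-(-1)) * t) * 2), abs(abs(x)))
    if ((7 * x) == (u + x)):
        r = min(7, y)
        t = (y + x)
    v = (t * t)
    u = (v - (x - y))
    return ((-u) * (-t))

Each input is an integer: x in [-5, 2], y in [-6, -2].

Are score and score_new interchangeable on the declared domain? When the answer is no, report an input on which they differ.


Equivalent. Among the additions is an assignment to `r` whose value nothing reads, and its value is discarded.
Every one of the 40 inputs gives matching results.
As a probe, take x=-4, y=-5: score runs t=1, then u=4, then ((7 * x) == (u + x)) is false, then u=0, then returns 0; score_new runs t=1, then u=4, then ((7 * x) == (u + x)) is false, then v=1, then u=0, then returns 0; both end at 0.
verdict: equivalent


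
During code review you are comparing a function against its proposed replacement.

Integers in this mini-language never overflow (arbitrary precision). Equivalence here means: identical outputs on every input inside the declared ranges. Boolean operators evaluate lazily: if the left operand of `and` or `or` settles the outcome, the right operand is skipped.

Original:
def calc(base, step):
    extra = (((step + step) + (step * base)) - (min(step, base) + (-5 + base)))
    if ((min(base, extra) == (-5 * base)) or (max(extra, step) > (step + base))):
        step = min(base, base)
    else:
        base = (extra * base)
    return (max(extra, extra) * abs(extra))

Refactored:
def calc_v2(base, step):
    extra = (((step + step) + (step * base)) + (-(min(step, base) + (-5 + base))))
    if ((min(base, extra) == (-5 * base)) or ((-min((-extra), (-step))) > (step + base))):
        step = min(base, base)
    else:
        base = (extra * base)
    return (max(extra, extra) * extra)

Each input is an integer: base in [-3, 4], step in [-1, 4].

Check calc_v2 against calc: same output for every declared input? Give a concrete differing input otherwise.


The rewrite breaks on base=3, step=-1, where the results are -4 and 4.
calc: extra becomes -2; next ((min(base, extra) == (-5 * base)) or (max(extra, step) > (step + base))) evaluates to false; next base becomes -6; next final value -4
calc_v2: extra becomes -2; next ((min(base, extra) == (-5 * base)) or ((-min((-extra), (-step))) > (step + base))) evaluates to false; next base becomes -6; next final value 4
verdict: not equivalent; witness: base=3, step=-1


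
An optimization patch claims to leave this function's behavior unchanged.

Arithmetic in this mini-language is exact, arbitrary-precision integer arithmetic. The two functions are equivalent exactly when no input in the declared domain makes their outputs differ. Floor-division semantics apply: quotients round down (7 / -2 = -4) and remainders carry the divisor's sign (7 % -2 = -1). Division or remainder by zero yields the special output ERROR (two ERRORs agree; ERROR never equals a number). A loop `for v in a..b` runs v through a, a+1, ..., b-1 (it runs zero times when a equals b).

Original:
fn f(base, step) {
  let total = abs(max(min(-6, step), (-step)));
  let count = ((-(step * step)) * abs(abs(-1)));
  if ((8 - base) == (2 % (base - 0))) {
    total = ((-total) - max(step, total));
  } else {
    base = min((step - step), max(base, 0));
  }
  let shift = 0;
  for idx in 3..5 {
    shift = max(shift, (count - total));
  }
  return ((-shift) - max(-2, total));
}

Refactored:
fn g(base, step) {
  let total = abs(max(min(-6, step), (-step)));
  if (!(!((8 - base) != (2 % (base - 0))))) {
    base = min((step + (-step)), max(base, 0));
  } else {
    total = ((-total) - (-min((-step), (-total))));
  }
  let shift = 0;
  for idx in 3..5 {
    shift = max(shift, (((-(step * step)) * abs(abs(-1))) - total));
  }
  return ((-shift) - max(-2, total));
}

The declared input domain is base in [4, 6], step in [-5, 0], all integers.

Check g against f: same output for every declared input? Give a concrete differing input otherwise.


Although local variable names differ, comparison usage differs, min/max/abs usage differs, statement counts differ, arithmetic usage differs, boolean connective usage differs, 18/18 inputs agree.
verdict: equivalent


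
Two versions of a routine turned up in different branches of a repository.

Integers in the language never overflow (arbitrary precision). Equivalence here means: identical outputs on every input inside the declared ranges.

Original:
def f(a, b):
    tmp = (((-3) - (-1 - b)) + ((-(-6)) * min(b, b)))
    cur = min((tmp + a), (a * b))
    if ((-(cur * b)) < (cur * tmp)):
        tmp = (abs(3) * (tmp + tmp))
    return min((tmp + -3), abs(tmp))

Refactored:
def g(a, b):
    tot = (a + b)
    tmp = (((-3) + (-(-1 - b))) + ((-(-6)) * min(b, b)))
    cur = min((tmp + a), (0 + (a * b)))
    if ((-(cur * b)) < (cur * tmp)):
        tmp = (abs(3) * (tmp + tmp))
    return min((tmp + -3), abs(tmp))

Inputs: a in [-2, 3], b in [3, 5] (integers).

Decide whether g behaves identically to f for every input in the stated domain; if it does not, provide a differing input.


Although local variable names differ, and constant usage differs, and statement counts differ, and arithmetic usage differs, 18/18 inputs agree.
verdict: equivalent


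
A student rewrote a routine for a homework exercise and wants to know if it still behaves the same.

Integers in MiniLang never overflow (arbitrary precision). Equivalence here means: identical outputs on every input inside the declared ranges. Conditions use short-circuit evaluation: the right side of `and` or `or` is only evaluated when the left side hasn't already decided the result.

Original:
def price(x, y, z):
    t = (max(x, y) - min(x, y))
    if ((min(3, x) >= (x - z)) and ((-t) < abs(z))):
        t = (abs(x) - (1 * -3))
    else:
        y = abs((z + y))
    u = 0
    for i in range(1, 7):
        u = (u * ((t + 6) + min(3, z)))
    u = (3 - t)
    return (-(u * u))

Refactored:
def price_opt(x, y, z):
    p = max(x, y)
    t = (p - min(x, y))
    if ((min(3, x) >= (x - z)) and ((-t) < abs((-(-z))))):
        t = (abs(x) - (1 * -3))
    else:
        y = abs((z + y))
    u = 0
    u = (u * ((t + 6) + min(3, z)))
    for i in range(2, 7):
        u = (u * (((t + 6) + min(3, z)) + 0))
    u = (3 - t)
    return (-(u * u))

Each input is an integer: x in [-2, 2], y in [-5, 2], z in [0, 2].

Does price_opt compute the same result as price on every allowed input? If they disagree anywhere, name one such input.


Changes here: min/max/abs usage differs, and statement counts differ, and constant usage differs, and loop structure differs, and local variable names differ, and arithmetic usage differs; the full 120-point sweep finds no disagreement.
verdict: equivalent


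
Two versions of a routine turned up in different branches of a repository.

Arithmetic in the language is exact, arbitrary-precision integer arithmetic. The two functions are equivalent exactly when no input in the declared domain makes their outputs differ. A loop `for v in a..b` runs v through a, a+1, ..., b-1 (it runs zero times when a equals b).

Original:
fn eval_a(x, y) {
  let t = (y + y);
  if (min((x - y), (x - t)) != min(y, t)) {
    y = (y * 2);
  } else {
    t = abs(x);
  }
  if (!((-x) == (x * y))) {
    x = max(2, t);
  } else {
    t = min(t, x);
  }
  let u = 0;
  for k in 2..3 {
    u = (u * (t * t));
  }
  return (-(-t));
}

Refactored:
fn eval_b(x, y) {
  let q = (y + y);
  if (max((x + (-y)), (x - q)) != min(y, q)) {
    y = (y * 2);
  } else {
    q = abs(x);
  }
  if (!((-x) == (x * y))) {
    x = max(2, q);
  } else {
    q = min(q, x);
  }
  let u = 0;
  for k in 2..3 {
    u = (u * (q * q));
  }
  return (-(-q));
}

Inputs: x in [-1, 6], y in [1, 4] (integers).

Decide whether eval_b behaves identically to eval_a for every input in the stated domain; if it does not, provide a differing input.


On input x=3, y=1, eval_a returns 3 while eval_b returns 2.
verdict: not equivalent; witness: x=3, y=1


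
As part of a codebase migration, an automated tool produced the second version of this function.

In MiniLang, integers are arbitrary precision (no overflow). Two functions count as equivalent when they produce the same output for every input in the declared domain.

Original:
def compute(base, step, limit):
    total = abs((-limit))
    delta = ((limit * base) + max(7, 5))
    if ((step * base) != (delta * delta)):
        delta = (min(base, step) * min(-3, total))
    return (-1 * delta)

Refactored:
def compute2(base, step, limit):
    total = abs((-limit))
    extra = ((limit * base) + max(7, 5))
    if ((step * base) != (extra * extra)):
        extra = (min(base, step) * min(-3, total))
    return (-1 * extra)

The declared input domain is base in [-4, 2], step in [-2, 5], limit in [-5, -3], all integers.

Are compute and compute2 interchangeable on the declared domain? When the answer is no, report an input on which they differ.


Side by side, the visible changes include: local variable names differ.
Spot check at base=-4, step=-1, limit=-3 — compute: total := 3 | delta := 19 | ((step * base) != (delta * delta)): true | delta := 12 | result -12. compute2: total := 3 | extra := 19 | ((step * base) != (extra * extra)): true | extra := 12 | result -12. Both give -12.
Sweeping the whole domain (168 inputs) finds no disagreement.
verdict: equivalent


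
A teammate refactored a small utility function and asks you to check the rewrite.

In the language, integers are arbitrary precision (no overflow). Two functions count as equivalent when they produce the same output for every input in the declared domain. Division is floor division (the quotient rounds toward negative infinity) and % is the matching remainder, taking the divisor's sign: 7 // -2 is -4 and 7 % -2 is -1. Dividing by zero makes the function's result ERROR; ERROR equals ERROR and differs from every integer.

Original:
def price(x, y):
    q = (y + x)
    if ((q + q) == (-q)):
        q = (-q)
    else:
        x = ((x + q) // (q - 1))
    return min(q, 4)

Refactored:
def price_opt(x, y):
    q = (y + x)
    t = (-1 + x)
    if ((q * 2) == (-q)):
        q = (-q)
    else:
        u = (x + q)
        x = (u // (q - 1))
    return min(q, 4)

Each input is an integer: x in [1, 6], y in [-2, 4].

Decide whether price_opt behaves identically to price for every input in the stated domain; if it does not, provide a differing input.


Equivalent — the differences include arithmetic usage differs; also local variable names differ; also statement counts differ; also constant usage differs, yet no declared input distinguishes the two.
As a probe, take x=2, y=4: price runs q=6, then ((q + q) == (-q)) is false, then x=1, then returns 4; price_opt runs q=6, then t=1, then ((q * 2) == (-q)) is false, then u=8, then x=1, then returns 4; both end at 4.
Every one of the 42 inputs gives matching results.
verdict: equivalent


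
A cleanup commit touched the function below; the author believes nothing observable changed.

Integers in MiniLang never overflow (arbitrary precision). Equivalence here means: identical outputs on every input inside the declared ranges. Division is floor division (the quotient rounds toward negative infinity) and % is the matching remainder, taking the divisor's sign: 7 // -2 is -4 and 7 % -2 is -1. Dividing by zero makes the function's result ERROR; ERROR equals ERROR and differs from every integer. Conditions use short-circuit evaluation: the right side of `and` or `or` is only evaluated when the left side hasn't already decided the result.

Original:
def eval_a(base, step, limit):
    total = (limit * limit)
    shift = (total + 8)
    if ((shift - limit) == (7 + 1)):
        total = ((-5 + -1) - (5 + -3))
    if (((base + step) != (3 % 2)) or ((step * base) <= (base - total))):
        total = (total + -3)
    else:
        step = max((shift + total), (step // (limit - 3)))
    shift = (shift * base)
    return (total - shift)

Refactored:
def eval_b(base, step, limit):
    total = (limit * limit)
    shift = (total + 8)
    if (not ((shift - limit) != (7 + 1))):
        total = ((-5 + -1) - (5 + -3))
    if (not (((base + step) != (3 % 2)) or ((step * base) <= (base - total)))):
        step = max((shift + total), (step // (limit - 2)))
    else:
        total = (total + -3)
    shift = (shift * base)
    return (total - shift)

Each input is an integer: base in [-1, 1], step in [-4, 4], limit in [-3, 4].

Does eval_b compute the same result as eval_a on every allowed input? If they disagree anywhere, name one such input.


At base=-1, step=2, limit=2: eval_a gives 16, eval_b gives ERROR.
verdict: not equivalent; witness: base=-1, step=2, limit=2


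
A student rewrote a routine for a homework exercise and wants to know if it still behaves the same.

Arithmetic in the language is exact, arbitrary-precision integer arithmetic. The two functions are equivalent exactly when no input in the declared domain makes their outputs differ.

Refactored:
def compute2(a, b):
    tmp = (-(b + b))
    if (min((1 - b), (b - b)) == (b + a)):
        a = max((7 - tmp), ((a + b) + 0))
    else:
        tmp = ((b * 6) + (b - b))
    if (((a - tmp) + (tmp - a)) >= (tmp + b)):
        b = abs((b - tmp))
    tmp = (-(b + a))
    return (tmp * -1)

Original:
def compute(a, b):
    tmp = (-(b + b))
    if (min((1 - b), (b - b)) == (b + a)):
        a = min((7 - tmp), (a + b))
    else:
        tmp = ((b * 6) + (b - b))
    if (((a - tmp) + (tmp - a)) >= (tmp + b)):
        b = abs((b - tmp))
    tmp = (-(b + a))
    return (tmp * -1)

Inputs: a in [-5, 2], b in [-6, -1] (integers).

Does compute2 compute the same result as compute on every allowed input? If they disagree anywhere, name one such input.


Consider the input a=1, b=-1.
compute: tmp = 2; (min((1 - b), (b - b)) == (b + a)) -> true; a = 0; (((a - tmp) + (tmp - a)) >= (tmp + b)) -> false; tmp = 1; return -1
compute2: tmp = 2; (min((1 - b), (b - b)) == (b + a)) -> true; a = 5; (((a - tmp) + (tmp - a)) >= (tmp + b)) -> false; tmp = -4; return 4
-1 and 4 differ, so these are not the same function on this domain.
verdict: not equivalent; witness: a=1, b=-1


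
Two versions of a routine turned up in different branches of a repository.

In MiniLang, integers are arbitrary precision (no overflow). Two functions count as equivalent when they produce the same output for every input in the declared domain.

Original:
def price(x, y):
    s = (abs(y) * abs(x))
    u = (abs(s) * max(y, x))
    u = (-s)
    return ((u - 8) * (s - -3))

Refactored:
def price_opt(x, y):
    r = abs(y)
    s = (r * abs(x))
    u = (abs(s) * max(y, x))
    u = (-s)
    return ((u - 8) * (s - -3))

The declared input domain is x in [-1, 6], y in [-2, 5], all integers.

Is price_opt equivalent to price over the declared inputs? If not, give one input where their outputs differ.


The two are interchangeable: statement counts differ, and local variable names differ, and every declared input agrees.
Spot check at x=5, y=1 — price: s = 5; u = 25; u = -5; return -104. price_opt: r = 1; s = 5; u = 25; u = -5; return -104. Both give -104.
Checked all 64 inputs in the declared domain: the outputs agree on every one.
verdict: equivalent


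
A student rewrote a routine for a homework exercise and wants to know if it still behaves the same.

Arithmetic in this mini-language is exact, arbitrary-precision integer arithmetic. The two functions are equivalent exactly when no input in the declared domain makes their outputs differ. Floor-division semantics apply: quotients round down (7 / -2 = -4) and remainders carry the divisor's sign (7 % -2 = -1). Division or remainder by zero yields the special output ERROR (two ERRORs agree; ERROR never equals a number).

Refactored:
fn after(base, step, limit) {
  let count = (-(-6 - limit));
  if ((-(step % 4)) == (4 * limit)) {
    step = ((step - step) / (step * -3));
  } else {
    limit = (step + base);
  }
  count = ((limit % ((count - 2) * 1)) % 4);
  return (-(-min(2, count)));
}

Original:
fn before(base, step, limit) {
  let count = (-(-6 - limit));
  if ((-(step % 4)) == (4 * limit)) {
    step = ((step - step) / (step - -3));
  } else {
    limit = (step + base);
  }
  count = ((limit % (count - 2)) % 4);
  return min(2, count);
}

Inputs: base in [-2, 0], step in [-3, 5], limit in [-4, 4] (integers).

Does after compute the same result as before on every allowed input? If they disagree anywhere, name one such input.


These are not equivalent — on base=-2, step=0, limit=0 the outputs split (0 vs ERROR).
before: count becomes 6; next ((-(step % 4)) == (4 * limit)) evaluates to true; next step becomes 0; next count becomes 0; next final value 0
after: count becomes 6; next ((-(step % 4)) == (4 * limit)) evaluates to true; next hits division by zero so the output is ERROR
verdict: not equivalent; witness: base=-2, step=0, limit=0


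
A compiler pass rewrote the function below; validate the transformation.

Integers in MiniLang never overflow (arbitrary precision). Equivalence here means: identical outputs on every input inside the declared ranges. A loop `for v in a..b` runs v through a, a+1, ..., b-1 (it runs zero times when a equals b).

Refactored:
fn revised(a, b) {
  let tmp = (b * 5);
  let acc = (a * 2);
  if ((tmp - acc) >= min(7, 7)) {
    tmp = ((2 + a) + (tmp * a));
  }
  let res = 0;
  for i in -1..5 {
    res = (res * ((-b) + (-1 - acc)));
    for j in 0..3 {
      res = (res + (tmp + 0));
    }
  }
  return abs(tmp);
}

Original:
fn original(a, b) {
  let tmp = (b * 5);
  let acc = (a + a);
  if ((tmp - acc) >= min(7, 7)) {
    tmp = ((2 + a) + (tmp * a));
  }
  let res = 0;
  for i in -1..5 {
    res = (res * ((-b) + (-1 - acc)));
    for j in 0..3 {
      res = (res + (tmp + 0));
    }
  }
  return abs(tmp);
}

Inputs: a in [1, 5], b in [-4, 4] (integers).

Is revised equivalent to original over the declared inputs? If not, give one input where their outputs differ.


The two are interchangeable: arithmetic usage differs; constant usage differs, and every declared input agrees.
Tracing a=3, b=-4: original: tmp := -20 | acc := 6 | ((tmp - acc) >= min(7, 7)): false | res := 0 | iter i=-1: | res := 0 | iter j=0: | res := -20 | iter j=1: | res := -40 | iter j=2: | res := -60 | iter i=0: | res := 180 | iter j=0: | res := 160 | iter j=1: | res := 140 | iter j=2: | res := 120 | iter i=1: | res := -360 | iter j=0: | res := -380 | iter j=1: | res := -400 | iter j=2: | res := -420 | iter i=2: | res := 1260 | iter j=0: | res := 1240 | iter j=1: | res := 1220 | iter j=2: | res := 1200 | iter i=3: | res := -3600 | iter j=0: | res := -3620 | iter j=1: | res := -3640 | iter j=2: | res := -3660 | iter i=4: | res := 10980 | iter j=0: | res := 10960 | iter j=1: | res := 10940 | iter j=2: | res := 10920 | result 20 | revised: tmp := -20 | acc := 6 | ((tmp - acc) >= min(7, 7)): false | res := 0 | iter i=-1: | res := 0 | iter j=0: | res := -20 | iter j=1: | res := -40 | iter j=2: | res := -60 | iter i=0: | res := 180 | iter j=0: | res := 160 | iter j=1: | res := 140 | iter j=2: | res := 120 | iter i=1: | res := -360 | iter j=0: | res := -380 | iter j=1: | res := -400 | iter j=2: | res := -420 | iter i=2: | res := 1260 | iter j=0: | res := 1240 | iter j=1: | res := 1220 | iter j=2: | res := 1200 | iter i=3: | res := -3600 | iter j=0: | res := -3620 | iter j=1: | res := -3640 | iter j=2: | res := -3660 | iter i=4: | res := 10980 | iter j=0: | res := 10960 | iter j=1: | res := 10940 | iter j=2: | res := 10920 | result 20 — matching result 20.
Checked all 45 inputs in the declared domain: the outputs agree on every one.
verdict: equivalent


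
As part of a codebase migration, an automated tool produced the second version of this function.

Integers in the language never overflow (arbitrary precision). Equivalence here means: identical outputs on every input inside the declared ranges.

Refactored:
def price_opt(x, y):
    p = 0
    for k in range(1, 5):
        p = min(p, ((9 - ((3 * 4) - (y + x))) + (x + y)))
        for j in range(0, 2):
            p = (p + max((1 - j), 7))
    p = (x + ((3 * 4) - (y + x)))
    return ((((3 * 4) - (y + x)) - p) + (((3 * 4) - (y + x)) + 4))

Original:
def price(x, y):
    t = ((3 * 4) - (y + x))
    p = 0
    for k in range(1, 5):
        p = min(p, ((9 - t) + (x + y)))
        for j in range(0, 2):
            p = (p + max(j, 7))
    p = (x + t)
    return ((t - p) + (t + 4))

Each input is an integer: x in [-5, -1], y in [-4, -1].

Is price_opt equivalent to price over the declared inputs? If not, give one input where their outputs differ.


Equivalent — the differences include local variable names differ; and constant usage differs; and arithmetic usage differs; and statement counts differ, yet no declared input distinguishes the two.
One worked example (x=-1, y=-1) — price: t := 14 | p := 0 | iter k=1: | p := -7 | iter j=0: | p := 0 | iter j=1: | p := 7 | iter k=2: | p := -7 | iter j=0: | p := 0 | iter j=1: | p := 7 | iter k=3: | p := -7 | iter j=0: | p := 0 | iter j=1: | p := 7 | iter k=4: | p := -7 | iter j=0: | p := 0 | iter j=1: | p := 7 | p := 13 | result 19; price_opt: p := 0 | iter k=1: | p := -7 | iter j=0: | p := 0 | iter j=1: | p := 7 | iter k=2: | p := -7 | iter j=0: | p := 0 | iter j=1: | p := 7 | iter k=3: | p := -7 | iter j=0: | p := 0 | iter j=1: | p := 7 | iter k=4: | p := -7 | iter j=0: | p := 0 | iter j=1: | p := 7 | p := 13 | result 19; agreement on 19.
Across all 20 domain points the two functions coincide.
verdict: equivalent


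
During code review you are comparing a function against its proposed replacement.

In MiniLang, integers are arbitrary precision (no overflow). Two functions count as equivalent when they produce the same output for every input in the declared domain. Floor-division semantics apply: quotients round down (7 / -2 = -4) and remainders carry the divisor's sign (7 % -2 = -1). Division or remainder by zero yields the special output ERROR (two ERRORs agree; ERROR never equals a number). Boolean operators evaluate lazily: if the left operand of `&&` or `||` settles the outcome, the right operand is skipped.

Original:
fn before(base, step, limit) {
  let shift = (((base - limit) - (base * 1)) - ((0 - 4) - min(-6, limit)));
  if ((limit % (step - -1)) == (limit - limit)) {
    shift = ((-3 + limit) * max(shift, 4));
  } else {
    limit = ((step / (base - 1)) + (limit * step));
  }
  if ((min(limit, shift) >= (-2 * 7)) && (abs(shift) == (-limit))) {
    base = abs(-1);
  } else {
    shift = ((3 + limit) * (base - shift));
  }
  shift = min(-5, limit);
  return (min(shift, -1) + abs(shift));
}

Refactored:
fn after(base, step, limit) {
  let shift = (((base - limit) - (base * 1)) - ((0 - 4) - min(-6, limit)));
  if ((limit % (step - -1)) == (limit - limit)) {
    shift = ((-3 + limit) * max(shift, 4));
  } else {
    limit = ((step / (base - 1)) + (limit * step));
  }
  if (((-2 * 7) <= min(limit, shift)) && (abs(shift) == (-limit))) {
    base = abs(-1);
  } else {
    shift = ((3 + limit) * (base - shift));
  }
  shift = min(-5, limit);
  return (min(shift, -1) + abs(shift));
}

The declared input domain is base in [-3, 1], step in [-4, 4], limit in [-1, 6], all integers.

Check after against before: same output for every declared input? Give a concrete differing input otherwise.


Behavior is preserved: although comparison usage differs, the outputs never diverge.
Spot check at base=0, step=0, limit=6 — before: shift = -8; ((limit % (step - -1)) == (limit - limit)) -> true; shift = 12; ((min(limit, shift) >= (-2 * 7)) && (abs(shift) == (-limit))) -> false; shift = -108; shift = -5; return 0. after: shift = -8; ((limit % (step - -1)) == (limit - limit)) -> true; shift = 12; (((-2 * 7) <= min(limit, shift)) && (abs(shift) == (-limit))) -> false; shift = -108; shift = -5; return 0. Both give 0.
Across all 360 domain points the two functions coincide.
verdict: equivalent


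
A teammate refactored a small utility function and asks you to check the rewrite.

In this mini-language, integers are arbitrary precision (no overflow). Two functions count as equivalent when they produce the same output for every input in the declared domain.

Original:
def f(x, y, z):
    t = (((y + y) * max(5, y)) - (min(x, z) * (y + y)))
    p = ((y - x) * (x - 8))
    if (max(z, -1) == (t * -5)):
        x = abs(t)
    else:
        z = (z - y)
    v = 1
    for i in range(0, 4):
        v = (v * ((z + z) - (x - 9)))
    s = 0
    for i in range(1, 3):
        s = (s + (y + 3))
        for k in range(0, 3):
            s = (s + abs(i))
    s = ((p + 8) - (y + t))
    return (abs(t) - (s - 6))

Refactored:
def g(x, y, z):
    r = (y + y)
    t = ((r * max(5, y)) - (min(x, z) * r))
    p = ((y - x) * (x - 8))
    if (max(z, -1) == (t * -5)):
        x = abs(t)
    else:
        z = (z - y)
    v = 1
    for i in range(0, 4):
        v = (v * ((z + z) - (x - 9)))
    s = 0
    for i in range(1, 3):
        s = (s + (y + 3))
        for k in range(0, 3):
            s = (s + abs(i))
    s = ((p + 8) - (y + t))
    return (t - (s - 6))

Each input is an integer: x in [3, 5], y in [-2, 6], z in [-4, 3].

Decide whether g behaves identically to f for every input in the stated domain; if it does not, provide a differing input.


Consider the input x=3, y=-2, z=-4.
f: t=-36, then p=25, then (max(z, -1) == (t * -5)) is false, then z=-2, then v=1, then (i=0), then v=2, then (i=1), then v=4, then (i=2), then v=8, then (i=3), then v=16, then s=0, then (i=1), then s=1, then (k=0), then s=2, then (k=1), then s=3, then (k=2), then s=4, then (i=2), then s=5, then (k=0), then s=7, then (k=1), then s=9, then (k=2), then s=11, then s=71, then returns -29
g: r=-4, then t=-36, then p=25, then (max(z, -1) == (t * -5)) is false, then z=-2, then v=1, then (i=0), then v=2, then (i=1), then v=4, then (i=2), then v=8, then (i=3), then v=16, then s=0, then (i=1), then s=1, then (k=0), then s=2, then (k=1), then s=3, then (k=2), then s=4, then (i=2), then s=5, then (k=0), then s=7, then (k=1), then s=9, then (k=2), then s=11, then s=71, then returns -101
-29 vs -101 — the two versions disagree here.
verdict: not equivalent; witness: x=3, y=-2, z=-4


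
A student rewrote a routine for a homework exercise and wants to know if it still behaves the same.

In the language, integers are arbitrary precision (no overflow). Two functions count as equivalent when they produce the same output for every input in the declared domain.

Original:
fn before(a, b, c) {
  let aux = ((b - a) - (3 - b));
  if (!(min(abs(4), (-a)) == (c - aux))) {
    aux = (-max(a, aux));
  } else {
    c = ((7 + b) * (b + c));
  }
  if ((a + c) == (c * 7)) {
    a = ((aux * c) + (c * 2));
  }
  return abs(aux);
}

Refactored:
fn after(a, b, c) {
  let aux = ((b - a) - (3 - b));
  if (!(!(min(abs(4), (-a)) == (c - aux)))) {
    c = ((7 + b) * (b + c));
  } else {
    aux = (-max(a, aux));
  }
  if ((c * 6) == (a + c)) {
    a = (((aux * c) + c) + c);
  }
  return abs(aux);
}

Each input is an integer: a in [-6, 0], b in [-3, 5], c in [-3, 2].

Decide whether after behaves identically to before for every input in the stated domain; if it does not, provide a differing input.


The one real change (`7` became `6`) has no effect anywhere in the declared ranges.
One worked example (a=-3, b=4, c=0) — before: aux becomes 8; next (!(min(abs(4), (-a)) == (c - aux))) evaluates to true; next aux becomes -8; next ((a + c) == (c * 7)) evaluates to false; next final value 8; after: aux becomes 8; next (!(!(min(abs(4), (-a)) == (c - aux)))) evaluates to false; next aux becomes -8; next ((c * 6) == (a + c)) evaluates to false; next final value 8; agreement on 8.
Across all 378 domain points the two functions coincide.
verdict: equivalent


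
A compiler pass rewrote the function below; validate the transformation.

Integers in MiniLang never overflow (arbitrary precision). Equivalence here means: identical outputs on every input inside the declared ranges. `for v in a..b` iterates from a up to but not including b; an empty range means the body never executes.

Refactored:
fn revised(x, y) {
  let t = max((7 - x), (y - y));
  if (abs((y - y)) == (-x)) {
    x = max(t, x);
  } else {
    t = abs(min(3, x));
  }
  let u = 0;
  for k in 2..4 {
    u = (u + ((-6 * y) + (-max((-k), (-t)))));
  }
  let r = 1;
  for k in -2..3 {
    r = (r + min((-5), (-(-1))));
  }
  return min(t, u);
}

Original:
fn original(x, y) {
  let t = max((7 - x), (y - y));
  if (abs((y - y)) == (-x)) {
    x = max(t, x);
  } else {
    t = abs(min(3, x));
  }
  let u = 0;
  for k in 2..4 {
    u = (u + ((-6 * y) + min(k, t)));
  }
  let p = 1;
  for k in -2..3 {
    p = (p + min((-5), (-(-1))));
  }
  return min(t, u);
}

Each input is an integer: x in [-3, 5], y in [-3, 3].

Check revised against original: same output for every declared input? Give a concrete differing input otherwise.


Reading the diff, among the changes: min/max/abs usage differs, plus local variable names differ.
Tracing x=-2, y=0: original: t=9, then (abs((y - y)) == (-x)) is false, then t=2, then u=0, then (k=2), then u=2, then (k=3), then u=4, then p=1, then (k=-2), then p=-4, then (k=-1), then p=-9, then (k=0), then p=-14, then (k=1), then p=-19, then (k=2), then p=-24, then returns 2 | revised: t=9, then (abs((y - y)) == (-x)) is false, then t=2, then u=0, then (k=2), then u=2, then (k=3), then u=4, then r=1, then (k=-2), then r=-4, then (k=-1), then r=-9, then (k=0), then r=-14, then (k=1), then r=-19, then (k=2), then r=-24, then returns 2 — matching result 2.
An exhaustive pass over the 63 declared inputs shows identical outputs.
verdict: equivalent


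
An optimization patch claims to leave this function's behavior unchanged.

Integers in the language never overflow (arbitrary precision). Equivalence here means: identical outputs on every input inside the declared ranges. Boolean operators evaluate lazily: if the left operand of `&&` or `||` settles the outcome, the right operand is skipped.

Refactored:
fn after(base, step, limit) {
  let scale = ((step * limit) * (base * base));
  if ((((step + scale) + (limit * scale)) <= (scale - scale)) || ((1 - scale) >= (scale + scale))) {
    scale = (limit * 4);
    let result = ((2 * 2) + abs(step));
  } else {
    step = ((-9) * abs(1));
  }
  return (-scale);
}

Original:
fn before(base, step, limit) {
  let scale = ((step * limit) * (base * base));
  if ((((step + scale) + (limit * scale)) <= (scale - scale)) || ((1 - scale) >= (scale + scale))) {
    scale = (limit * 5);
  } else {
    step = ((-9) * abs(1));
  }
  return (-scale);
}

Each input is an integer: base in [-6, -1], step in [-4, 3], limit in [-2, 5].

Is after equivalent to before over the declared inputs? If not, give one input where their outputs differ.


At base=-6, step=-4, limit=-2: before gives 10, after gives 8.
verdict: not equivalent; witness: base=-6, step=-4, limit=-2


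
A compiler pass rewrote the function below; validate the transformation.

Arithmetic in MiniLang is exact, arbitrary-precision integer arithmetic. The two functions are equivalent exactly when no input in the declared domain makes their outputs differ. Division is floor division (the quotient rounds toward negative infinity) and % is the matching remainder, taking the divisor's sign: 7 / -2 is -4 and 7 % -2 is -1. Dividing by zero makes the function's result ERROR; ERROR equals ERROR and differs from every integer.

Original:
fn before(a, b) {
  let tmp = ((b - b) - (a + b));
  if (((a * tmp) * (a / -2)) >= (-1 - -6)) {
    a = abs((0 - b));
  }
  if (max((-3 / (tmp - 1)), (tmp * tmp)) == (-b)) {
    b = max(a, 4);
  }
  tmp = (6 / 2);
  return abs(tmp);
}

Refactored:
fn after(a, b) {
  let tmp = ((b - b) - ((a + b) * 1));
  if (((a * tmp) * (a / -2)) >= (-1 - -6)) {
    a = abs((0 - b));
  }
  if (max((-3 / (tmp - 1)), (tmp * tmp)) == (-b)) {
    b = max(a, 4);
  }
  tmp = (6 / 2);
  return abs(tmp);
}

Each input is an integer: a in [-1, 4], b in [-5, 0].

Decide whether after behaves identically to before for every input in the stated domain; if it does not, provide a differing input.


Comparing the listings, the differences include: arithmetic usage differs, and constant usage differs.
Spot check at a=0, b=-4 — before: tmp becomes 4; next (((a * tmp) * (a / -2)) >= (-1 - -6)) evaluates to false; next (max((-3 / (tmp - 1)), (tmp * tmp)) == (-b)) evaluates to false; next tmp becomes 3; next final value 3. after: tmp becomes 4; next (((a * tmp) * (a / -2)) >= (-1 - -6)) evaluates to false; next (max((-3 / (tmp - 1)), (tmp * tmp)) == (-b)) evaluates to false; next tmp becomes 3; next final value 3. Both give 3.
Every one of the 36 inputs gives matching results.
verdict: equivalent


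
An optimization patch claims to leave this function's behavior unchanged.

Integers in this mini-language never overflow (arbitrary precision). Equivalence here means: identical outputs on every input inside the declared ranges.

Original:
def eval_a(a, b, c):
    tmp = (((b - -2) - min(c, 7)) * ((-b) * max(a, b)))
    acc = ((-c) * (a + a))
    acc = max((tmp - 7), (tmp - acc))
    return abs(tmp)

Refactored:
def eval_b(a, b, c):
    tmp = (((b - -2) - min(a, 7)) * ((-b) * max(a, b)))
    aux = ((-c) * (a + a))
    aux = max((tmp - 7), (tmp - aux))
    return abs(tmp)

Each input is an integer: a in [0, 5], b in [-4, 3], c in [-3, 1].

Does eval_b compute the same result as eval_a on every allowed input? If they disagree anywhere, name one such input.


Not equivalent: a=0, b=1, c=-3 separates them (6 vs 3).
eval_a: tmp = -6; acc = 0; acc = -6; return 6
eval_b: tmp = -3; aux = 0; aux = -3; return 3
verdict: not equivalent; witness: a=0, b=1, c=-3


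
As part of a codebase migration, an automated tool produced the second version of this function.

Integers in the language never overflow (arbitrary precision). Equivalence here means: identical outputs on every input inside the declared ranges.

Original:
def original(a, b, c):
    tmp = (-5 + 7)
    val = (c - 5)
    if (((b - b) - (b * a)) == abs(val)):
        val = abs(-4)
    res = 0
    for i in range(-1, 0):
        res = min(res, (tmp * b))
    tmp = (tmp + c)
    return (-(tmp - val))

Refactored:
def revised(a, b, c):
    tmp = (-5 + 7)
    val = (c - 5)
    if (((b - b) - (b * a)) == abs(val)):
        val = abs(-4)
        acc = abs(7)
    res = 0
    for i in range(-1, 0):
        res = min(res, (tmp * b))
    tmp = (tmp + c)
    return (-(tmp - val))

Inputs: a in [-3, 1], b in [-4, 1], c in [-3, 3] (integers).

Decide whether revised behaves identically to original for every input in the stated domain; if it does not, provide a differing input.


Although min/max/abs usage differs, local variable names differ, statement counts differ, constant usage differs, 210/210 inputs agree.
verdict: equivalent


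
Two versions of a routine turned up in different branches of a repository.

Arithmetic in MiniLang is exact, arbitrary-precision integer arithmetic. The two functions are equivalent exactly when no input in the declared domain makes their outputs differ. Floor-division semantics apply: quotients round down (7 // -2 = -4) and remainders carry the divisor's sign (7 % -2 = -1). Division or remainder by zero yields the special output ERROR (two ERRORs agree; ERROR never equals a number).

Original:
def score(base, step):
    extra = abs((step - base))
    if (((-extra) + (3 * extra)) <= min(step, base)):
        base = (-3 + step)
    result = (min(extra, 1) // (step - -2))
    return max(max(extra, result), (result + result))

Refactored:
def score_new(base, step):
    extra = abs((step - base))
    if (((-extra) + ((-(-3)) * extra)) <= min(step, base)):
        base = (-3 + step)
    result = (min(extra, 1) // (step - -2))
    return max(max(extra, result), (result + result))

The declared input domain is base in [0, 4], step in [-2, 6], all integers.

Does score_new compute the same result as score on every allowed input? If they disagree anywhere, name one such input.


Differences: same computation, different form — yet all 45 inputs agree.
verdict: equivalent


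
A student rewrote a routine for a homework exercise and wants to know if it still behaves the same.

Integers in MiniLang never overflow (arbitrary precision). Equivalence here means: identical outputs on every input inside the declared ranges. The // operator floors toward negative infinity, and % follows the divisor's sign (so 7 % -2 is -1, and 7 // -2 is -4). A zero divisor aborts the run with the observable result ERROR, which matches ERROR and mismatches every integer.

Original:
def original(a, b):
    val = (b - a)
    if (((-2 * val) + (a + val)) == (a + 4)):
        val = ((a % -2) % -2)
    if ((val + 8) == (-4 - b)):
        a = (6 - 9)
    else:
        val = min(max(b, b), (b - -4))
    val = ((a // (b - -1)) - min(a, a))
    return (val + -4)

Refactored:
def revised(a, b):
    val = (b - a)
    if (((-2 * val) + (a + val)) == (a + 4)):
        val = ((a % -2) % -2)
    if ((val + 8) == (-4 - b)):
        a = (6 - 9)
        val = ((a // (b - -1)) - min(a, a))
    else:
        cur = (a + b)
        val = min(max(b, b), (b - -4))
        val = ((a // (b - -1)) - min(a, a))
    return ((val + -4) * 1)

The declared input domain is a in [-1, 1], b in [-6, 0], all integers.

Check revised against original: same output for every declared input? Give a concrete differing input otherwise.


Reading the diff, among the changes: constant usage differs, and arithmetic usage differs, and min/max/abs usage differs, and local variable names differ, and statement counts differ.
Spot check at a=-1, b=-5 — original: val=-4, then (((-2 * val) + (a + val)) == (a + 4)) is true, then val=-1, then ((val + 8) == (-4 - b)) is false, then val=-5, then val=1, then returns -3. revised: val=-4, then (((-2 * val) + (a + val)) == (a + 4)) is true, then val=-1, then ((val + 8) == (-4 - b)) is false, then cur=-6, then val=-5, then val=1, then returns -3. Both give -3.
Checked all 21 inputs in the declared domain: the outputs agree on every one.
verdict: equivalent


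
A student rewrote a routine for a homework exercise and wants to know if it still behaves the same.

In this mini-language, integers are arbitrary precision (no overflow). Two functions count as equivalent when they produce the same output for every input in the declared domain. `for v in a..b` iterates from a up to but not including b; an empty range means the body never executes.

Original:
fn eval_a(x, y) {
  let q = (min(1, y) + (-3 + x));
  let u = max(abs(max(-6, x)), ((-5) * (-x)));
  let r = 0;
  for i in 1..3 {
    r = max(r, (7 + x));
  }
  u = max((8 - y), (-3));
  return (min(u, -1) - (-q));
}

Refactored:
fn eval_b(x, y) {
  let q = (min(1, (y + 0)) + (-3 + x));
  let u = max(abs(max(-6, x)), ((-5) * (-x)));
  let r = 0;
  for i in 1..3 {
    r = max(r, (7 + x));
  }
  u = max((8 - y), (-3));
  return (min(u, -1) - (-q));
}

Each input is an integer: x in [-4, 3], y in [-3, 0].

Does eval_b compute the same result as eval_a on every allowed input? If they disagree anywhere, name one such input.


Side by side, the visible changes include: constant usage differs, and arithmetic usage differs.
One worked example (x=3, y=0) — eval_a: q=0, then u=15, then r=0, then (i=1), then r=10, then (i=2), then r=10, then u=8, then returns -1; eval_b: q=0, then u=15, then r=0, then (i=1), then r=10, then (i=2), then r=10, then u=8, then returns -1; agreement on -1.
Sweeping the whole domain (32 inputs) finds no disagreement.
verdict: equivalent


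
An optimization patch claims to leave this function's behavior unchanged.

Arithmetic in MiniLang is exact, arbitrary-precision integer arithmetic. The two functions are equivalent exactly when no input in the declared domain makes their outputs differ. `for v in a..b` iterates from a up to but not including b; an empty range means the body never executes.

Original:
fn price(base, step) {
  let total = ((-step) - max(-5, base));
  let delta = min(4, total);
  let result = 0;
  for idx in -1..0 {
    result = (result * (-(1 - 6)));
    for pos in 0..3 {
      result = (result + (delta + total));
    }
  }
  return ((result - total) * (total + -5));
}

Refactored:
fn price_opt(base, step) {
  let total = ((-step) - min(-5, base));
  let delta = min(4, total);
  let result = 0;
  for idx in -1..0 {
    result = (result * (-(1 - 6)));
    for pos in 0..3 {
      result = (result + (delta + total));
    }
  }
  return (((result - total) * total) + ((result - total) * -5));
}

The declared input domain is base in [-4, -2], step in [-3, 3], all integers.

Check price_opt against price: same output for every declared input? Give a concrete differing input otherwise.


On input base=-4, step=-3, price returns 52 while price_opt returns 84.
verdict: not equivalent; witness: base=-4, step=-3
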